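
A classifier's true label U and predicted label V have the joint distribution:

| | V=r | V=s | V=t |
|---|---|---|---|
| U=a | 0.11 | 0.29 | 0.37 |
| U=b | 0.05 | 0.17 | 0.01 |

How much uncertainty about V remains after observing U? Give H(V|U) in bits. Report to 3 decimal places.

1.338 bits

Marginals: p(U) = (0.7700, 0.2300), p(V) = (0.1600, 0.4600, 0.3800).
H(V|U) = Σ p(U) · H(V|U=·).
  U=a: p=0.7700, H(V|U=a) = 1.4397
  U=b: p=0.2300, H(V|U=b) = 0.9976
Weighted sum = 1.338 bits.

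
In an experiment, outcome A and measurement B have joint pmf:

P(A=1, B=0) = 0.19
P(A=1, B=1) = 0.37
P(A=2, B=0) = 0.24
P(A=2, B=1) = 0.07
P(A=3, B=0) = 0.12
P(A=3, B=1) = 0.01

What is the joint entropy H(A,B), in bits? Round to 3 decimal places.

2.182 bits

H(A,B) = −Σ p(x,y)·log₂ p(x,y) over all 6 cells.
  cell (1,0): −0.19·log₂0.19 = 0.4552
  cell (1,1): −0.37·log₂0.37 = 0.5307
  cell (2,0): −0.24·log₂0.24 = 0.4941
  cell (2,1): −0.07·log₂0.07 = 0.2686
  cell (3,0): −0.12·log₂0.12 = 0.3671
  cell (3,1): −0.01·log₂0.01 = 0.0664
Sum = 2.182 bits.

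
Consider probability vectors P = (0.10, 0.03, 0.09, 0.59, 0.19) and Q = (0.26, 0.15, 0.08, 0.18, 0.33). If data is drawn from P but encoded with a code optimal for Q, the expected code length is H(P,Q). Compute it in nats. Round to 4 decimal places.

H(P,Q) = −Σ p·ln q.
  −0.10·ln(0.26) = 0.13471
  −0.03·ln(0.15) = 0.05691
  −0.09·ln(0.08) = 0.22732
  −0.59·ln(0.18) = 1.01173
  −0.19·ln(0.33) = 0.21065
H(P,Q) = 1.6413 nats.

1.6413 nats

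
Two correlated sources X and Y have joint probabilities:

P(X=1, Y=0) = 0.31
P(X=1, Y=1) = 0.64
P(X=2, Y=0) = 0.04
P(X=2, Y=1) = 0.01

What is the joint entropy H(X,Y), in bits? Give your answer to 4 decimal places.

H(X,Y) = −Σ p(x,y)·log₂ p(x,y) over all 4 cells.
  cell (1,0): −0.31·log₂0.31 = 0.52379
  cell (1,1): −0.64·log₂0.64 = 0.41207
  cell (2,0): −0.04·log₂0.04 = 0.18575
  cell (2,1): −0.01·log₂0.01 = 0.06644
Sum = 1.1881 bits.

1.1881 bits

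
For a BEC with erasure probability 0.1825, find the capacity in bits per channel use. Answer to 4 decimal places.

Binary erasure channel: capacity C = 1 − ε.
C = 1 − 0.1825 = 0.8175 bits per channel use.

0.8175 bits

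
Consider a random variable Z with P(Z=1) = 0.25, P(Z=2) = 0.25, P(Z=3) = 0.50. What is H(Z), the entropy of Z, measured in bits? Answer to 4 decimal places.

1.5000 bits

H(Z) = −Σ p·log₂ p.
  −(0.25)·log₂(0.25) = 0.50000
  −(0.25)·log₂(0.25) = 0.50000
  −(0.50)·log₂(0.50) = 0.50000
Sum: 0.50000 + 0.50000 + 0.50000 = 1.5000 bits.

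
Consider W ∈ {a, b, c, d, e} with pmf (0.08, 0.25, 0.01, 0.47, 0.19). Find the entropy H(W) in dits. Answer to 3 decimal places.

H(W) = −Σ p·log₁₀ p.
  −(0.08)·log₁₀(0.08) = 0.0878
  −(0.25)·log₁₀(0.25) = 0.1505
  −(0.01)·log₁₀(0.01) = 0.0200
  −(0.47)·log₁₀(0.47) = 0.1541
  −(0.19)·log₁₀(0.19) = 0.1370
Sum: 0.0878 + 0.1505 + 0.0200 + 0.1541 + 0.1370 = 0.549 dits.

0.549 dits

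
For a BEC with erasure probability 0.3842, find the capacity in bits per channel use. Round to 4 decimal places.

0.6158 bits

Binary erasure channel: capacity C = 1 − ε.
C = 1 − 0.3842 = 0.6158 bits per channel use.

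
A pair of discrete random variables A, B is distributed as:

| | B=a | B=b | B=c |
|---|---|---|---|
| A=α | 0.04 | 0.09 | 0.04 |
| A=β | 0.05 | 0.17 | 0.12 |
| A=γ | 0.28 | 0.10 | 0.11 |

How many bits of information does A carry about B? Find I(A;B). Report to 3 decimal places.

0.141 bits

Marginals: p(A) = (0.1700, 0.3400, 0.4900), p(B) = (0.3700, 0.3600, 0.2700).
I(A;B) = Σ p(x,y)·log₂[p(x,y)/(p(x)p(y))].
  (α,a): 0.04·log₂(0.6359) = -0.0261
  (α,b): 0.09·log₂(1.4706) = 0.0501
  (α,c): 0.04·log₂(0.8715) = -0.0079
  (β,a): 0.05·log₂(0.3975) = -0.0666
  (β,b): 0.17·log₂(1.3889) = 0.0806
  (β,c): 0.12·log₂(1.3072) = 0.0464
  (γ,a): 0.28·log₂(1.5444) = 0.1756
  (γ,b): 0.10·log₂(0.5669) = -0.0819
  (γ,c): 0.11·log₂(0.8314) = -0.0293
Sum = 0.141 bits.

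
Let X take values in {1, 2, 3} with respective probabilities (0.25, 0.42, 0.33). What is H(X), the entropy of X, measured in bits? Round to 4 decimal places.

1.5535 bits

H(X) = −Σ p·log₂ p.
  −(0.25)·log₂(0.25) = 0.50000
  −(0.42)·log₂(0.42) = 0.52565
  −(0.33)·log₂(0.33) = 0.52782
Sum: 0.50000 + 0.52565 + 0.52782 = 1.5535 bits.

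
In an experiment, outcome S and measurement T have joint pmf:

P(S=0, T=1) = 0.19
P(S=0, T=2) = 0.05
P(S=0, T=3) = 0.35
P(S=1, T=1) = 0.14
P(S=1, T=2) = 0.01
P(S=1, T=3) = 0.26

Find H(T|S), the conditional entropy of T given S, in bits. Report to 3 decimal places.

1.194 bits

Chain rule: H(T|S) = H(S,T) − H(S).
Marginals: p(S) = (0.5900, 0.4100), p(T) = (0.3300, 0.0600, 0.6100).
H(S,T) = 2.1703 bits; H(S) = 0.9765 bits.
H(T|S) = 2.1703 − 0.9765 = 1.194 bits.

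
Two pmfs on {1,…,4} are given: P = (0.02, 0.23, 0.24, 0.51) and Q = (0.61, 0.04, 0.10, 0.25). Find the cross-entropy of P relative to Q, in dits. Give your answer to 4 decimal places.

H(P,Q) = −Σ p·log₁₀ q.
  −0.02·log₁₀(0.61) = 0.00429
  −0.23·log₁₀(0.04) = 0.32153
  −0.24·log₁₀(0.10) = 0.24000
  −0.51·log₁₀(0.25) = 0.30705
H(P,Q) = 0.8729 dits.

0.8729 dits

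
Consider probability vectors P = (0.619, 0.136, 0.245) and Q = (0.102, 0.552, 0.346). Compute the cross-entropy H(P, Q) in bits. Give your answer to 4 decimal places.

H(P,Q) = −Σ p·log₂ q.
  −0.619·log₂(0.102) = 2.03859
  −0.136·log₂(0.552) = 0.11659
  −0.245·log₂(0.346) = 0.37513
H(P,Q) = 2.5303 bits.

2.5303 bits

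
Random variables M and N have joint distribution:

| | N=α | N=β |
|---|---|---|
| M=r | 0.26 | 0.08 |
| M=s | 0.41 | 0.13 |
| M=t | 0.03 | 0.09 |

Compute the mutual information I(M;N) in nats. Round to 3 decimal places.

0.060 nats

Marginals: p(M) = (0.3400, 0.5400, 0.1200), p(N) = (0.7000, 0.3000).
I(M;N) = Σ p(x,y)·ln[p(x,y)/(p(x)p(y))].
  (r,α): 0.26·ln(1.0924) = 0.0230
  (r,β): 0.08·ln(0.7843) = -0.0194
  (s,α): 0.41·ln(1.0847) = 0.0333
  (s,β): 0.13·ln(0.8025) = -0.0286
  (t,α): 0.03·ln(0.3571) = -0.0309
  (t,β): 0.09·ln(2.5000) = 0.0825
Sum = 0.060 nats.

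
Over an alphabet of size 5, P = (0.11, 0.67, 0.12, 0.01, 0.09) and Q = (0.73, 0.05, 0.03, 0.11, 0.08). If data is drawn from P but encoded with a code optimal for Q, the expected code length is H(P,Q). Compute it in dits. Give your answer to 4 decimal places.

1.1778 dits

H(P,Q) = −Σ p·log₁₀ q.
  −0.11·log₁₀(0.73) = 0.01503
  −0.67·log₁₀(0.05) = 0.87169
  −0.12·log₁₀(0.03) = 0.18275
  −0.01·log₁₀(0.11) = 0.00959
  −0.09·log₁₀(0.08) = 0.09872
H(P,Q) = 1.1778 dits.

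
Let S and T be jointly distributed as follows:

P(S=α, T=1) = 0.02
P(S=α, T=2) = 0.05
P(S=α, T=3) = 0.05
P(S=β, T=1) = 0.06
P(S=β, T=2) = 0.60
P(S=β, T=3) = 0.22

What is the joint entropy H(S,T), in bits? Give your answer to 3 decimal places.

1.711 bits

H(S,T) = −Σ p(x,y)·log₂ p(x,y) over all 6 cells.
  cell (α,1): −0.02·log₂0.02 = 0.1129
  cell (α,2): −0.05·log₂0.05 = 0.2161
  cell (α,3): −0.05·log₂0.05 = 0.2161
  cell (β,1): −0.06·log₂0.06 = 0.2435
  cell (β,2): −0.60·log₂0.60 = 0.4422
  cell (β,3): −0.22·log₂0.22 = 0.4806
Sum = 1.711 bits.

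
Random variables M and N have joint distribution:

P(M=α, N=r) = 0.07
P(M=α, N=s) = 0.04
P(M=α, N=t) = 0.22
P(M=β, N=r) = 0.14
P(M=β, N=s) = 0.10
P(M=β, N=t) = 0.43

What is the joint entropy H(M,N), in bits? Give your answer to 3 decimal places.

H(M,N) = −Σ p(x,y)·log₂ p(x,y) over all 6 cells.
  cell (α,r): −0.07·log₂0.07 = 0.2686
  cell (α,s): −0.04·log₂0.04 = 0.1858
  cell (α,t): −0.22·log₂0.22 = 0.4806
  cell (β,r): −0.14·log₂0.14 = 0.3971
  cell (β,s): −0.10·log₂0.10 = 0.3322
  cell (β,t): −0.43·log₂0.43 = 0.5236
Sum = 2.188 bits.

2.188 bits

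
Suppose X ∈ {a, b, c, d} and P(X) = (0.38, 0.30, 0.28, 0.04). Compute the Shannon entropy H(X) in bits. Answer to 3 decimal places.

1.752 bits

H(X) = −Σ p·log₂ p.
  −(0.38)·log₂(0.38) = 0.5305
  −(0.30)·log₂(0.30) = 0.5211
  −(0.28)·log₂(0.28) = 0.5142
  −(0.04)·log₂(0.04) = 0.1858
Sum: 0.5305 + 0.5211 + 0.5142 + 0.1858 = 1.752 bits.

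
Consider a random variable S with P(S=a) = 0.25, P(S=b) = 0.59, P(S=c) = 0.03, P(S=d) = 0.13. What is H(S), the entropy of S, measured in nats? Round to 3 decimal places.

1.028 nats

H(S) = −Σ p·ln p.
  −(0.25)·ln(0.25) = 0.3466
  −(0.59)·ln(0.59) = 0.3113
  −(0.03)·ln(0.03) = 0.1052
  −(0.13)·ln(0.13) = 0.2652
Sum: 0.3466 + 0.3113 + 0.1052 + 0.2652 = 1.028 nats.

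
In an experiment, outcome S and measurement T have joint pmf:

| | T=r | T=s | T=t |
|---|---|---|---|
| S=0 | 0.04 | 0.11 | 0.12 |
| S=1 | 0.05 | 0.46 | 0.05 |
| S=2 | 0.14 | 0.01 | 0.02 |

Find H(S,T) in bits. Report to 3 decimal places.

H(S,T) = −Σ p(x,y)·log₂ p(x,y) over all 9 cells.
  cell (0,r): −0.04·log₂0.04 = 0.1858
  cell (0,s): −0.11·log₂0.11 = 0.3503
  cell (0,t): −0.12·log₂0.12 = 0.3671
  cell (1,r): −0.05·log₂0.05 = 0.2161
  cell (1,s): −0.46·log₂0.46 = 0.5153
  cell (1,t): −0.05·log₂0.05 = 0.2161
  cell (2,r): −0.14·log₂0.14 = 0.3971
  cell (2,s): −0.01·log₂0.01 = 0.0664
  cell (2,t): −0.02·log₂0.02 = 0.1129
Sum = 2.427 bits.

2.427 bits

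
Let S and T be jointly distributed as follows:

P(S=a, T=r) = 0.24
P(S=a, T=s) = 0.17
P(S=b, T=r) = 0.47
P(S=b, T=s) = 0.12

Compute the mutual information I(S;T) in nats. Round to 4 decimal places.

0.0260 nats

Marginals: p(S) = (0.4100, 0.5900), p(T) = (0.7100, 0.2900).
I(S;T) = Σ p(x,y)·ln[p(x,y)/(p(x)p(y))].
  (a,r): 0.24·ln(0.8245) = -0.04633
  (a,s): 0.17·ln(1.4298) = 0.06078
  (b,r): 0.47·ln(1.1220) = 0.05410
  (b,s): 0.12·ln(0.7013) = -0.04257
Sum = 0.0260 nats.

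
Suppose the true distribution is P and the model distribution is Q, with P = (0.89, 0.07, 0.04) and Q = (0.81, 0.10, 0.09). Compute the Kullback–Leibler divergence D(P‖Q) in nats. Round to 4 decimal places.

0.0264 nats

D(P‖Q) = Σ p·ln(p/q).
  0.89·ln(0.89/0.81) = 0.08383
  0.07·ln(0.07/0.10) = -0.02497
  0.04·ln(0.04/0.09) = -0.03244
D(P‖Q) = 0.0264 nats.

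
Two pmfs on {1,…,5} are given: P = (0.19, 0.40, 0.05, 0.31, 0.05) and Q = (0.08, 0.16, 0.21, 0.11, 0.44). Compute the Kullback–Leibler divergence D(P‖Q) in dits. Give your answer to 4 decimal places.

0.2917 dits

D(P‖Q) = Σ p·log₁₀(p/q).
  0.19·log₁₀(0.19/0.08) = 0.07138
  0.40·log₁₀(0.40/0.16) = 0.15918
  0.05·log₁₀(0.05/0.21) = -0.03116
  0.31·log₁₀(0.31/0.11) = 0.13949
  0.05·log₁₀(0.05/0.44) = -0.04722
D(P‖Q) = 0.2917 dits.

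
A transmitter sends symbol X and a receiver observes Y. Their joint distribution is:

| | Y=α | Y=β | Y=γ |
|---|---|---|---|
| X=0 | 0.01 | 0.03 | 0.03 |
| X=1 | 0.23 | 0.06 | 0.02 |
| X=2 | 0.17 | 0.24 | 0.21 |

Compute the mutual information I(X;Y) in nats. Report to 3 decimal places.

Marginals: p(X) = (0.0700, 0.3100, 0.6200), p(Y) = (0.4100, 0.3300, 0.2600).
I(X;Y) = H(X) + H(Y) − H(X,Y).
H(X) = 0.8456, H(Y) = 1.0817, H(X,Y) = 1.8130.
I(X;Y) = 0.8456 + 1.0817 − 1.8130 = 0.114 nats.

0.114 nats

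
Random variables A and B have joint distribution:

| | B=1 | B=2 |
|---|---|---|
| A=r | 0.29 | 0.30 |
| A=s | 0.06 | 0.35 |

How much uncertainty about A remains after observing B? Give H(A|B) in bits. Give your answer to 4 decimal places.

Marginals: p(A) = (0.5900, 0.4100), p(B) = (0.3500, 0.6500).
H(A|B) = Σ p(B) · H(A|B=·).
  B=1: p=0.3500, H(A|B=1) = 0.6610
  B=2: p=0.6500, H(A|B=2) = 0.9957
Weighted sum = 0.8786 bits.

0.8786 bits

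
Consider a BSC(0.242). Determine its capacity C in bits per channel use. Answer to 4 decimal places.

0.2016 bits

Binary symmetric channel: C = 1 − h₂(ε) where h₂ is the binary entropy function.
h₂(0.242) = −0.242·log₂0.242 − 0.758·log₂0.758 = 0.7984.
C = 1 − 0.7984 = 0.2016 bits per channel use.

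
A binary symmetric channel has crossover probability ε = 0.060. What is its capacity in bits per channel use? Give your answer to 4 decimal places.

Binary symmetric channel: C = 1 − h₂(ε) where h₂ is the binary entropy function.
h₂(0.060) = −0.060·log₂0.060 − 0.940·log₂0.940 = 0.3274.
C = 1 − 0.3274 = 0.6726 bits per channel use.

0.6726 bits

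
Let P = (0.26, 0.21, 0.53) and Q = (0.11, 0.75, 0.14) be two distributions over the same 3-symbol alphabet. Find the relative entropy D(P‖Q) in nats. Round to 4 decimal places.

D(P‖Q) = Σ p·ln(p/q).
  0.26·ln(0.26/0.11) = 0.22365
  0.21·ln(0.21/0.75) = -0.26732
  0.53·ln(0.53/0.14) = 0.70555
D(P‖Q) = 0.6619 nats.

0.6619 nats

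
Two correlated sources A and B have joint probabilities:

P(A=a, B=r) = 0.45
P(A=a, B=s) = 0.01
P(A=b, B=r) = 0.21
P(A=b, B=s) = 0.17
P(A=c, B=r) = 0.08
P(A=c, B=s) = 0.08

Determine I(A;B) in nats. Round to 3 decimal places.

0.153 nats

Marginals: p(A) = (0.4600, 0.3800, 0.1600), p(B) = (0.7400, 0.2600).
I(A;B) = Σ p(x,y)·ln[p(x,y)/(p(x)p(y))].
  (a,r): 0.45·ln(1.3220) = 0.1256
  (a,s): 0.01·ln(0.0836) = -0.0248
  (b,r): 0.21·ln(0.7468) = -0.0613
  (b,s): 0.17·ln(1.7206) = 0.0923
  (c,r): 0.08·ln(0.6757) = -0.0314
  (c,s): 0.08·ln(1.9231) = 0.0523
Sum = 0.153 nats.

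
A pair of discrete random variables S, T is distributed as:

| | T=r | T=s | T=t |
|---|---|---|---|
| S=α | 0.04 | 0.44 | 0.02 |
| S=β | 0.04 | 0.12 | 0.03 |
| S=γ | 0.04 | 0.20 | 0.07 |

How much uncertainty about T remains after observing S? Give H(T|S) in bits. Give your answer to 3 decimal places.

0.964 bits

Chain rule: H(T|S) = H(S,T) − H(S).
Marginals: p(S) = (0.5000, 0.1900, 0.3100), p(T) = (0.1200, 0.7600, 0.1200).
H(S,T) = 2.4431 bits; H(S) = 1.4790 bits.
H(T|S) = 2.4431 − 1.4790 = 0.964 bits.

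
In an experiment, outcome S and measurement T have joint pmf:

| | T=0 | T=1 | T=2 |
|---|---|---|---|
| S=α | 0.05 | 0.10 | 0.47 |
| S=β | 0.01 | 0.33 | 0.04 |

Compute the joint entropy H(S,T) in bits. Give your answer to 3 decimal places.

1.840 bits

H(S,T) = −Σ p(x,y)·log₂ p(x,y) over all 6 cells.
  cell (α,0): −0.05·log₂0.05 = 0.2161
  cell (α,1): −0.10·log₂0.10 = 0.3322
  cell (α,2): −0.47·log₂0.47 = 0.5120
  cell (β,0): −0.01·log₂0.01 = 0.0664
  cell (β,1): −0.33·log₂0.33 = 0.5278
  cell (β,2): −0.04·log₂0.04 = 0.1858
Sum = 1.840 bits.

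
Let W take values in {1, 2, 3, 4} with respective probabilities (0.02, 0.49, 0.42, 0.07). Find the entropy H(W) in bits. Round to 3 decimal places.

1.411 bits

H(W) = −Σ p·log₂ p.
  −(0.02)·log₂(0.02) = 0.1129
  −(0.49)·log₂(0.49) = 0.5043
  −(0.42)·log₂(0.42) = 0.5256
  −(0.07)·log₂(0.07) = 0.2686
Sum: 0.1129 + 0.5043 + 0.5256 + 0.2686 = 1.411 bits.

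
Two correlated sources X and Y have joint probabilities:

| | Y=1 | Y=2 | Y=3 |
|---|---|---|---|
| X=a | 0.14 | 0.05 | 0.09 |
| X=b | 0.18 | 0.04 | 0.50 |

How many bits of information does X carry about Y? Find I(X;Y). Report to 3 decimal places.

Marginals: p(X) = (0.2800, 0.7200), p(Y) = (0.3200, 0.0900, 0.5900).
I(X;Y) = Σ p(x,y)·log₂[p(x,y)/(p(x)p(y))].
  (a,1): 0.14·log₂(1.5625) = 0.0901
  (a,2): 0.05·log₂(1.9841) = 0.0494
  (a,3): 0.09·log₂(0.5448) = -0.0789
  (b,1): 0.18·log₂(0.7812) = -0.0641
  (b,2): 0.04·log₂(0.6173) = -0.0278
  (b,3): 0.50·log₂(1.1770) = 0.1176
Sum = 0.086 bits.

0.086 bits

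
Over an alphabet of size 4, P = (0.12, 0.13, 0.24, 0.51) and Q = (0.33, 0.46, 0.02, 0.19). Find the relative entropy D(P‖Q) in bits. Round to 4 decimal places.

D(P‖Q) = Σ p·log₂(p/q).
  0.12·log₂(0.12/0.33) = -0.17513
  0.13·log₂(0.13/0.46) = -0.23701
  0.24·log₂(0.24/0.02) = 0.86039
  0.51·log₂(0.51/0.19) = 0.72649
D(P‖Q) = 1.1747 bits.

1.1747 bits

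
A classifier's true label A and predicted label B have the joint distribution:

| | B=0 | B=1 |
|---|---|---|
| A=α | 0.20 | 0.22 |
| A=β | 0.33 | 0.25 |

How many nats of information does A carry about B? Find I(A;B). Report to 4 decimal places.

0.0042 nats

Marginals: p(A) = (0.4200, 0.5800), p(B) = (0.5300, 0.4700).
I(A;B) = Σ p(x,y)·ln[p(x,y)/(p(x)p(y))].
  (α,0): 0.20·ln(0.8985) = -0.02141
  (α,1): 0.22·ln(1.1145) = 0.02385
  (β,0): 0.33·ln(1.0735) = 0.02341
  (β,1): 0.25·ln(0.9171) = -0.02164
Sum = 0.0042 nats.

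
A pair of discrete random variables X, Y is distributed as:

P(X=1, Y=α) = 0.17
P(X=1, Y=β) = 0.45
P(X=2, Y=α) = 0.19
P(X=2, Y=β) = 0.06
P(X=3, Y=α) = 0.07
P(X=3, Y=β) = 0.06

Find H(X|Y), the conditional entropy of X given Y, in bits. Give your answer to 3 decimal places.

Marginals: p(X) = (0.6200, 0.2500, 0.1300), p(Y) = (0.4300, 0.5700).
H(X|Y) = Σ p(Y) · H(X|Y=·).
  Y=α: p=0.4300, H(X|Y=α) = 1.4763
  Y=β: p=0.5700, H(X|Y=β) = 0.9530
Weighted sum = 1.178 bits.

1.178 bits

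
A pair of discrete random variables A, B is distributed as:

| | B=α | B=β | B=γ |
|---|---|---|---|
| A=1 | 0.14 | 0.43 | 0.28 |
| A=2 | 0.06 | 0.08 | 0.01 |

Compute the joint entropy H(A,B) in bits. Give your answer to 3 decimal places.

H(A,B) = −Σ p(x,y)·log₂ p(x,y) over all 6 cells.
  cell (1,α): −0.14·log₂0.14 = 0.3971
  cell (1,β): −0.43·log₂0.43 = 0.5236
  cell (1,γ): −0.28·log₂0.28 = 0.5142
  cell (2,α): −0.06·log₂0.06 = 0.2435
  cell (2,β): −0.08·log₂0.08 = 0.2915
  cell (2,γ): −0.01·log₂0.01 = 0.0664
Sum = 2.036 bits.

2.036 bits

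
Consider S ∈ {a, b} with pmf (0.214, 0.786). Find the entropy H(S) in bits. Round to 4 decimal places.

H(S) = −Σ p·log₂ p.
  −(0.214)·log₂(0.214) = 0.47600
  −(0.786)·log₂(0.786) = 0.27306
Sum: 0.47600 + 0.27306 = 0.7491 bits.

0.7491 bits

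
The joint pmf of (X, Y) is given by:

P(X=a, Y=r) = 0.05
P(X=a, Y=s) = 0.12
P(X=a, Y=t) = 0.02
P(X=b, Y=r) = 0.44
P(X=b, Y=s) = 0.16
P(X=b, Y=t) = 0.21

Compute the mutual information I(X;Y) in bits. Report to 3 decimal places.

0.095 bits

Marginals: p(X) = (0.1900, 0.8100), p(Y) = (0.4900, 0.2800, 0.2300).
I(X;Y) = Σ p(x,y)·log₂[p(x,y)/(p(x)p(y))].
  (a,r): 0.05·log₂(0.5371) = -0.0448
  (a,s): 0.12·log₂(2.2556) = 0.1408
  (a,t): 0.02·log₂(0.4577) = -0.0226
  (b,r): 0.44·log₂(1.1086) = 0.0654
  (b,s): 0.16·log₂(0.7055) = -0.0805
  (b,t): 0.21·log₂(1.1272) = 0.0363
Sum = 0.095 bits.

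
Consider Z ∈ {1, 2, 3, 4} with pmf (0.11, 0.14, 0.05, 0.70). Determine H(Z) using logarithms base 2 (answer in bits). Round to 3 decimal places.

H(Z) = −Σ p·log₂ p.
  −(0.11)·log₂(0.11) = 0.3503
  −(0.14)·log₂(0.14) = 0.3971
  −(0.05)·log₂(0.05) = 0.2161
  −(0.70)·log₂(0.70) = 0.3602
Sum: 0.3503 + 0.3971 + 0.2161 + 0.3602 = 1.324 bits.

1.324 bits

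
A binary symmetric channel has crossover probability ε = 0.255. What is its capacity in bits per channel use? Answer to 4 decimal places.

0.1809 bits

Binary symmetric channel: C = 1 − h₂(ε) where h₂ is the binary entropy function.
h₂(0.255) = −0.255·log₂0.255 − 0.745·log₂0.745 = 0.8191.
C = 1 − 0.8191 = 0.1809 bits per channel use.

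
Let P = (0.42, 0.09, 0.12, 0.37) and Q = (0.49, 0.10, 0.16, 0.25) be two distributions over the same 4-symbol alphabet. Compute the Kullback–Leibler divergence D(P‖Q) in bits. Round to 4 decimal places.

D(P‖Q) = Σ p·log₂(p/q).
  0.42·log₂(0.42/0.49) = -0.09340
  0.09·log₂(0.09/0.10) = -0.01368
  0.12·log₂(0.12/0.16) = -0.04980
  0.37·log₂(0.37/0.25) = 0.20927
D(P‖Q) = 0.0524 bits.

0.0524 bits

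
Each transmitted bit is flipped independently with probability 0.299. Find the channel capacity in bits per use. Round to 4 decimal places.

Binary symmetric channel: C = 1 − h₂(ε) where h₂ is the binary entropy function.
h₂(0.299) = −0.299·log₂0.299 − 0.701·log₂0.701 = 0.8801.
C = 1 − 0.8801 = 0.1199 bits per channel use.

0.1199 bits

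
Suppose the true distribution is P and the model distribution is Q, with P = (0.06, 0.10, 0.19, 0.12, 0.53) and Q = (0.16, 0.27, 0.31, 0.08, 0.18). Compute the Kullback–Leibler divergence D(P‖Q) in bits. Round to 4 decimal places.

0.5335 bits

D(P‖Q) = Σ p·log₂(p/q).
  0.06·log₂(0.06/0.16) = -0.08490
  0.10·log₂(0.10/0.27) = -0.14330
  0.19·log₂(0.19/0.31) = -0.13419
  0.12·log₂(0.12/0.08) = 0.07020
  0.53·log₂(0.53/0.18) = 0.82574
D(P‖Q) = 0.5335 bits.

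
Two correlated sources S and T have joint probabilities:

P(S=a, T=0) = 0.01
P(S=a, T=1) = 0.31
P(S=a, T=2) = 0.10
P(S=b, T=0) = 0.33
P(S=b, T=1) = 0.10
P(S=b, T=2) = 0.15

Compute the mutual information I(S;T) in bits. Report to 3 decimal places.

0.345 bits

Marginals: p(S) = (0.4200, 0.5800), p(T) = (0.3400, 0.4100, 0.2500).
I(S;T) = H(S) + H(T) − H(S,T).
H(S) = 0.9815, H(T) = 1.5566, H(S,T) = 2.1930.
I(S;T) = 0.9815 + 1.5566 − 2.1930 = 0.345 bits.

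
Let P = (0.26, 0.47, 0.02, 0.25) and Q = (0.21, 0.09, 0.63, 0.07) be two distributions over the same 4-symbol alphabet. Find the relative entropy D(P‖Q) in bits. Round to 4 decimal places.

D(P‖Q) = Σ p·log₂(p/q).
  0.26·log₂(0.26/0.21) = 0.08011
  0.47·log₂(0.47/0.09) = 1.12079
  0.02·log₂(0.02/0.63) = -0.09955
  0.25·log₂(0.25/0.07) = 0.45913
D(P‖Q) = 1.5605 bits.

1.5605 bits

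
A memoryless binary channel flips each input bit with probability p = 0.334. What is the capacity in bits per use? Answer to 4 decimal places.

0.0810 bits

Binary symmetric channel: C = 1 − h₂(ε) where h₂ is the binary entropy function.
h₂(0.334) = −0.334·log₂0.334 − 0.666·log₂0.666 = 0.9190.
C = 1 − 0.9190 = 0.0810 bits per channel use.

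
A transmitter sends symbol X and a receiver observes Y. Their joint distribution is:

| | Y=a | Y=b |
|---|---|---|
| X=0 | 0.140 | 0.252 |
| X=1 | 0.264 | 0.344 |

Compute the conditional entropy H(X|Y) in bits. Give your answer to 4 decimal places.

Marginals: p(X) = (0.3920, 0.6080), p(Y) = (0.4040, 0.5960).
H(X|Y) = Σ p(Y) · H(X|Y=·).
  Y=a: p=0.4040, H(X|Y=a) = 0.9309
  Y=b: p=0.5960, H(X|Y=b) = 0.9827
Weighted sum = 0.9618 bits.

0.9618 bits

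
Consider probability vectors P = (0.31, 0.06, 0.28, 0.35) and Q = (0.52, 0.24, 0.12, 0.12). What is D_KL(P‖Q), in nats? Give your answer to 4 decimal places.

0.3684 nats

D(P‖Q) = Σ p·ln(p/q).
  0.31·ln(0.31/0.52) = -0.16035
  0.06·ln(0.06/0.24) = -0.08318
  0.28·ln(0.28/0.12) = 0.23724
  0.35·ln(0.35/0.12) = 0.37465
D(P‖Q) = 0.3684 nats.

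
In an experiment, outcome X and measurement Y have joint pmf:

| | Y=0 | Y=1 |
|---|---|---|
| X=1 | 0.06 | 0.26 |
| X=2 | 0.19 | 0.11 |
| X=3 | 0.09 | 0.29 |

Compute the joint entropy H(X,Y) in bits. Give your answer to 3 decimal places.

2.385 bits

H(X,Y) = −Σ p(x,y)·log₂ p(x,y) over all 6 cells.
  cell (1,0): −0.06·log₂0.06 = 0.2435
  cell (1,1): −0.26·log₂0.26 = 0.5053
  cell (2,0): −0.19·log₂0.19 = 0.4552
  cell (2,1): −0.11·log₂0.11 = 0.3503
  cell (3,0): −0.09·log₂0.09 = 0.3127
  cell (3,1): −0.29·log₂0.29 = 0.5179
Sum = 2.385 bits.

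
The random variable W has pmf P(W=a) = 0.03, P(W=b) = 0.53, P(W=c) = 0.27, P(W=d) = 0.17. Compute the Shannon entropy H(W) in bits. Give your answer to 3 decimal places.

1.582 bits

H(W) = −Σ p·log₂ p.
  −(0.03)·log₂(0.03) = 0.1518
  −(0.53)·log₂(0.53) = 0.4854
  −(0.27)·log₂(0.27) = 0.5100
  −(0.17)·log₂(0.17) = 0.4346
Sum: 0.1518 + 0.4854 + 0.5100 + 0.4346 = 1.582 bits.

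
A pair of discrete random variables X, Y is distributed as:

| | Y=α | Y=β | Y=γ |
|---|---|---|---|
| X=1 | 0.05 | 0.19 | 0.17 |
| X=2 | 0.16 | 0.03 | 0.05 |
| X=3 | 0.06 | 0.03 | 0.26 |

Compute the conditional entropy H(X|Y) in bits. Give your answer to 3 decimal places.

Chain rule: H(X|Y) = H(X,Y) − H(Y).
Marginals: p(X) = (0.4100, 0.2400, 0.3500), p(Y) = (0.2700, 0.2500, 0.4800).
H(X,Y) = 2.7974 bits; H(Y) = 1.5183 bits.
H(X|Y) = 2.7974 − 1.5183 = 1.279 bits.

1.279 bits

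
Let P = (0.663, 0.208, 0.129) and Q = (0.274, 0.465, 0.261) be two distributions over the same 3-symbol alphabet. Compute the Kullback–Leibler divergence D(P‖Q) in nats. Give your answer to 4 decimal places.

D(P‖Q) = Σ p·ln(p/q).
  0.663·ln(0.663/0.274) = 0.58586
  0.208·ln(0.208/0.465) = -0.16734
  0.129·ln(0.129/0.261) = -0.09091
D(P‖Q) = 0.3276 nats.

0.3276 nats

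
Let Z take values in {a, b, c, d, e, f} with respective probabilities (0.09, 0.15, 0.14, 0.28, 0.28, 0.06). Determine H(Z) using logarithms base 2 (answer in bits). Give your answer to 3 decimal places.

H(Z) = −Σ p·log₂ p.
  −(0.09)·log₂(0.09) = 0.3127
  −(0.15)·log₂(0.15) = 0.4105
  −(0.14)·log₂(0.14) = 0.3971
  −(0.28)·log₂(0.28) = 0.5142
  −(0.28)·log₂(0.28) = 0.5142
  −(0.06)·log₂(0.06) = 0.2435
Sum: 0.3127 + 0.4105 + 0.3971 + 0.5142 + 0.5142 + 0.2435 = 2.392 bits.

2.392 bits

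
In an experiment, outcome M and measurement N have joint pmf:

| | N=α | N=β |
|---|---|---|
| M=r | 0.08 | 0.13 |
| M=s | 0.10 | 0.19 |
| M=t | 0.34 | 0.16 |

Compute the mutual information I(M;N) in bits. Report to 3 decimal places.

0.076 bits

Marginals: p(M) = (0.2100, 0.2900, 0.5000), p(N) = (0.5200, 0.4800).
I(M;N) = Σ p(x,y)·log₂[p(x,y)/(p(x)p(y))].
  (r,α): 0.08·log₂(0.7326) = -0.0359
  (r,β): 0.13·log₂(1.2897) = 0.0477
  (s,α): 0.10·log₂(0.6631) = -0.0593
  (s,β): 0.19·log₂(1.3649) = 0.0853
  (t,α): 0.34·log₂(1.3077) = 0.1316
  (t,β): 0.16·log₂(0.6667) = -0.0936
Sum = 0.076 bits.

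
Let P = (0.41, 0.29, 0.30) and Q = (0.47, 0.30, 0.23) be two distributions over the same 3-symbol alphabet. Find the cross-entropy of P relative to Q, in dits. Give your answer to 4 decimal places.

0.4776 dits

H(P,Q) = −Σ p·log₁₀ q.
  −0.41·log₁₀(0.47) = 0.13444
  −0.29·log₁₀(0.30) = 0.15163
  −0.30·log₁₀(0.23) = 0.19148
H(P,Q) = 0.4776 dits.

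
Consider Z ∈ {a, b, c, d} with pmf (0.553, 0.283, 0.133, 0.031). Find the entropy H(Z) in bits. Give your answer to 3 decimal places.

H(Z) = −Σ p·log₂ p.
  −(0.553)·log₂(0.553) = 0.4726
  −(0.283)·log₂(0.283) = 0.5154
  −(0.133)·log₂(0.133) = 0.3871
  −(0.031)·log₂(0.031) = 0.1554
Sum: 0.4726 + 0.5154 + 0.3871 + 0.1554 = 1.530 bits.

1.530 bits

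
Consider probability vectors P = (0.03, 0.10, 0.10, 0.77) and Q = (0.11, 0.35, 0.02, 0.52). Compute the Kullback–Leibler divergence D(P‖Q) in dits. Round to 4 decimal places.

0.1298 dits

D(P‖Q) = Σ p·log₁₀(p/q).
  0.03·log₁₀(0.03/0.11) = -0.01693
  0.10·log₁₀(0.10/0.35) = -0.05441
  0.10·log₁₀(0.10/0.02) = 0.06990
  0.77·log₁₀(0.77/0.52) = 0.13128
D(P‖Q) = 0.1298 dits.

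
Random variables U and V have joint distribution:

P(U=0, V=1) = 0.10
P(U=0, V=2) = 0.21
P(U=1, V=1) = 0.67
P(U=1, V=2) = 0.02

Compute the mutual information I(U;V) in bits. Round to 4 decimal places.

Marginals: p(U) = (0.3100, 0.6900), p(V) = (0.7700, 0.2300).
I(U;V) = H(U) + H(V) − H(U,V).
H(U) = 0.8932, H(V) = 0.7780, H(U,V) = 1.3050.
I(U;V) = 0.8932 + 0.7780 − 1.3050 = 0.3662 bits.

0.3662 bits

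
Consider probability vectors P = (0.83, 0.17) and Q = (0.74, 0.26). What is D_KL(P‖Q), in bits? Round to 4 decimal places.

0.0332 bits

D(P‖Q) = Σ p·log₂(p/q).
  0.83·log₂(0.83/0.74) = 0.13744
  0.17·log₂(0.17/0.26) = -0.10421
D(P‖Q) = 0.0332 bits.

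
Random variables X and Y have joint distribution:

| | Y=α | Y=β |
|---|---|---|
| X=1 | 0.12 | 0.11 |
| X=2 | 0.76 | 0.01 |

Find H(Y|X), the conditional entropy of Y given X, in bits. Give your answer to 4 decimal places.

Marginals: p(X) = (0.2300, 0.7700), p(Y) = (0.8800, 0.1200).
H(Y|X) = Σ p(X) · H(Y|X=·).
  X=1: p=0.2300, H(Y|X=1) = 0.9986
  X=2: p=0.7700, H(Y|X=2) = 0.1000
Weighted sum = 0.3067 bits.

0.3067 bits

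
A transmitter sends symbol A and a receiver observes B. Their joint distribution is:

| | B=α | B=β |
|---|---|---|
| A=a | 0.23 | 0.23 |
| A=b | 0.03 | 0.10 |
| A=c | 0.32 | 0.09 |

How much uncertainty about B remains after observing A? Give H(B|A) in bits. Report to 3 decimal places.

Marginals: p(A) = (0.4600, 0.1300, 0.4100), p(B) = (0.5800, 0.4200).
H(B|A) = Σ p(A) · H(B|A=·).
  A=a: p=0.4600, H(B|A=a) = 1.0000
  A=b: p=0.1300, H(B|A=b) = 0.7793
  A=c: p=0.4100, H(B|A=c) = 0.7593
Weighted sum = 0.873 bits.

0.873 bits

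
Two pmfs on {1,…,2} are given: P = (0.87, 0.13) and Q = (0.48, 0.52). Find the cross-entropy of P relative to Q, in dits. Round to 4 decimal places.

H(P,Q) = −Σ p·log₁₀ q.
  −0.87·log₁₀(0.48) = 0.27732
  −0.13·log₁₀(0.52) = 0.03692
H(P,Q) = 0.3142 dits.

0.3142 dits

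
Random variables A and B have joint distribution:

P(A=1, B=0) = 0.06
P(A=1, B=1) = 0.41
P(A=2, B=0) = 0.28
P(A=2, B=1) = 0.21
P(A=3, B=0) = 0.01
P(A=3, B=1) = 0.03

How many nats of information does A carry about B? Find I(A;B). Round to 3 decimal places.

Marginals: p(A) = (0.4700, 0.4900, 0.0400), p(B) = (0.3500, 0.6500).
I(A;B) = Σ p(x,y)·ln[p(x,y)/(p(x)p(y))].
  (1,0): 0.06·ln(0.3647) = -0.0605
  (1,1): 0.41·ln(1.3421) = 0.1206
  (2,0): 0.28·ln(1.6327) = 0.1373
  (2,1): 0.21·ln(0.6593) = -0.0875
  (3,0): 0.01·ln(0.7143) = -0.0034
  (3,1): 0.03·ln(1.1538) = 0.0043
Sum = 0.111 nats.

0.111 nats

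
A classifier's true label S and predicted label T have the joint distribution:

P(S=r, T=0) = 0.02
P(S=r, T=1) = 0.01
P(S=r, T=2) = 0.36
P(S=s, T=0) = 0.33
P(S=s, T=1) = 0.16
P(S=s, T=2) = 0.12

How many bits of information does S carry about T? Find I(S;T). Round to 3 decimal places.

0.410 bits

Marginals: p(S) = (0.3900, 0.6100), p(T) = (0.3500, 0.1700, 0.4800).
I(S;T) = Σ p(x,y)·log₂[p(x,y)/(p(x)p(y))].
  (r,0): 0.02·log₂(0.1465) = -0.0554
  (r,1): 0.01·log₂(0.1508) = -0.0273
  (r,2): 0.36·log₂(1.9231) = 0.3396
  (s,0): 0.33·log₂(1.5457) = 0.2073
  (s,1): 0.16·log₂(1.5429) = 0.1001
  (s,2): 0.12·log₂(0.4098) = -0.1544
Sum = 0.410 bits.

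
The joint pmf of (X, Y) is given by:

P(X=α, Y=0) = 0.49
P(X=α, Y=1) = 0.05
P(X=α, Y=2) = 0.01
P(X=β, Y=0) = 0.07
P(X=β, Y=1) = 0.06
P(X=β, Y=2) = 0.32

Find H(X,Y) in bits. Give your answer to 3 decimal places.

H(X,Y) = −Σ p(x,y)·log₂ p(x,y) over all 6 cells.
  cell (α,0): −0.49·log₂0.49 = 0.5043
  cell (α,1): −0.05·log₂0.05 = 0.2161
  cell (α,2): −0.01·log₂0.01 = 0.0664
  cell (β,0): −0.07·log₂0.07 = 0.2686
  cell (β,1): −0.06·log₂0.06 = 0.2435
  cell (β,2): −0.32·log₂0.32 = 0.5260
Sum = 1.825 bits.

1.825 bits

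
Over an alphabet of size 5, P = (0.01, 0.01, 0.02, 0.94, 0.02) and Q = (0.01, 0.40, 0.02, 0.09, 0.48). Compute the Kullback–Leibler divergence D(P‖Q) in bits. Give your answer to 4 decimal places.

D(P‖Q) = Σ p·log₂(p/q).
  0.01·log₂(0.01/0.01) = 0.00000
  0.01·log₂(0.01/0.40) = -0.05322
  0.02·log₂(0.02/0.02) = 0.00000
  0.94·log₂(0.94/0.09) = 3.18158
  0.02·log₂(0.02/0.48) = -0.09170
D(P‖Q) = 3.0367 bits.

3.0367 bits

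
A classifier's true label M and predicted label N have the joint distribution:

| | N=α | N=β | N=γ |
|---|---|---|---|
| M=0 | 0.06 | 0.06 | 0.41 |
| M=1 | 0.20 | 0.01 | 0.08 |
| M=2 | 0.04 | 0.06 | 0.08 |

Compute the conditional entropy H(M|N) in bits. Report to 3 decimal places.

Chain rule: H(M|N) = H(M,N) − H(N).
Marginals: p(M) = (0.5300, 0.2900, 0.1800), p(N) = (0.3000, 0.1300, 0.5700).
H(M,N) = 2.5576 bits; H(N) = 1.3660 bits.
H(M|N) = 2.5576 − 1.3660 = 1.192 bits.

1.192 bits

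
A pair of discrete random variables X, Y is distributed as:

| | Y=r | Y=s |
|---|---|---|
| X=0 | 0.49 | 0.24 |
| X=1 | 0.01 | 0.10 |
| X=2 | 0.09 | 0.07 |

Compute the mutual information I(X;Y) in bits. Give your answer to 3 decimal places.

0.103 bits

Marginals: p(X) = (0.7300, 0.1100, 0.1600), p(Y) = (0.5900, 0.4100).
I(X;Y) = H(X) + H(Y) − H(X,Y).
H(X) = 1.1047, H(Y) = 0.9765, H(X,Y) = 1.9783.
I(X;Y) = 1.1047 + 0.9765 − 1.9783 = 0.103 bits.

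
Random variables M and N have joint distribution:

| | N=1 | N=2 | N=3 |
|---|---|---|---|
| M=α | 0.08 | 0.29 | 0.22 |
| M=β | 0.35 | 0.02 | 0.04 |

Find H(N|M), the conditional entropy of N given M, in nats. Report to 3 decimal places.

0.792 nats

Chain rule: H(N|M) = H(M,N) − H(M).
Marginals: p(M) = (0.5900, 0.4100), p(N) = (0.4300, 0.3100, 0.2600).
H(M,N) = 1.4686 nats; H(M) = 0.6769 nats.
H(N|M) = 1.4686 − 0.6769 = 0.792 nats.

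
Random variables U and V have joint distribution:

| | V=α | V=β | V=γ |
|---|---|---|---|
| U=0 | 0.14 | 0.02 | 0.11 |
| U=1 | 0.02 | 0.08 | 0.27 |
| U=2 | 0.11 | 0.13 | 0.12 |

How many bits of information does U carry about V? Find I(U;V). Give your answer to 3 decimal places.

Marginals: p(U) = (0.2700, 0.3700, 0.3600), p(V) = (0.2700, 0.2300, 0.5000).
I(U;V) = H(U) + H(V) − H(U,V).
H(U) = 1.5714, H(V) = 1.4977, H(U,V) = 2.8747.
I(U;V) = 1.5714 + 1.4977 − 2.8747 = 0.194 bits.

0.194 bits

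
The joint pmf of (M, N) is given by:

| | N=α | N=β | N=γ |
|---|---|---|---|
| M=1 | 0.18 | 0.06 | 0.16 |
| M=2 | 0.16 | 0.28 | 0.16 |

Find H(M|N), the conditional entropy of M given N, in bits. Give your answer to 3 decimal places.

Marginals: p(M) = (0.4000, 0.6000), p(N) = (0.3400, 0.3400, 0.3200).
H(M|N) = Σ p(N) · H(M|N=·).
  N=α: p=0.3400, H(M|N=α) = 0.9975
  N=β: p=0.3400, H(M|N=β) = 0.6723
  N=γ: p=0.3200, H(M|N=γ) = 1.0000
Weighted sum = 0.888 bits.

0.888 bits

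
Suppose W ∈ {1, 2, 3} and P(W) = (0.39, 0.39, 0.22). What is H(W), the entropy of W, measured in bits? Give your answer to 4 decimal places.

1.5402 bits

H(W) = −Σ p·log₂ p.
  −(0.39)·log₂(0.39) = 0.52980
  −(0.39)·log₂(0.39) = 0.52980
  −(0.22)·log₂(0.22) = 0.48057
Sum: 0.52980 + 0.52980 + 0.48057 = 1.5402 bits.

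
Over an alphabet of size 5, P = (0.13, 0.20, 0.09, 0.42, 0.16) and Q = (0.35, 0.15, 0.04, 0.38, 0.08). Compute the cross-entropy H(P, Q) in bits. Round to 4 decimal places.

H(P,Q) = −Σ p·log₂ q.
  −0.13·log₂(0.35) = 0.19689
  −0.20·log₂(0.15) = 0.54739
  −0.09·log₂(0.04) = 0.41795
  −0.42·log₂(0.38) = 0.58629
  −0.16·log₂(0.08) = 0.58302
H(P,Q) = 2.3315 bits.

2.3315 bits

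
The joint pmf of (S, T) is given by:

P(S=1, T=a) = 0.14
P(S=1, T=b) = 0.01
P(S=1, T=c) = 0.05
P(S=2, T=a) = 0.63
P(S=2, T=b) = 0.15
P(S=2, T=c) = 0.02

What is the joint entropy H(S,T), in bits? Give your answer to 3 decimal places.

1.623 bits

H(S,T) = −Σ p(x,y)·log₂ p(x,y) over all 6 cells.
  cell (1,a): −0.14·log₂0.14 = 0.3971
  cell (1,b): −0.01·log₂0.01 = 0.0664
  cell (1,c): −0.05·log₂0.05 = 0.2161
  cell (2,a): −0.63·log₂0.63 = 0.4199
  cell (2,b): −0.15·log₂0.15 = 0.4105
  cell (2,c): −0.02·log₂0.02 = 0.1129
Sum = 1.623 bits.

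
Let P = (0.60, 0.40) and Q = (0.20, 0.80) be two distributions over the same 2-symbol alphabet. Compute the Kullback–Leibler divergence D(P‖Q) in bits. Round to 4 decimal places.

0.5510 bits

D(P‖Q) = Σ p·log₂(p/q).
  0.60·log₂(0.60/0.20) = 0.95098
  0.40·log₂(0.40/0.80) = -0.40000
D(P‖Q) = 0.5510 bits.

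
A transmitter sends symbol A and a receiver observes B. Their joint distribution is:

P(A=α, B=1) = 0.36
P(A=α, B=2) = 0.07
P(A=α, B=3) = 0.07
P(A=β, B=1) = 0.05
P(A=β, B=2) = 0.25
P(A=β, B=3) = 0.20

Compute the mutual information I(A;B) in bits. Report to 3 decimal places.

Marginals: p(A) = (0.5000, 0.5000), p(B) = (0.4100, 0.3200, 0.2700).
I(A;B) = Σ p(x,y)·log₂[p(x,y)/(p(x)p(y))].
  (α,1): 0.36·log₂(1.7561) = 0.2925
  (α,2): 0.07·log₂(0.4375) = -0.0835
  (α,3): 0.07·log₂(0.5185) = -0.0663
  (β,1): 0.05·log₂(0.2439) = -0.1018
  (β,2): 0.25·log₂(1.5625) = 0.1610
  (β,3): 0.20·log₂(1.4815) = 0.1134
Sum = 0.315 bits.

0.315 bits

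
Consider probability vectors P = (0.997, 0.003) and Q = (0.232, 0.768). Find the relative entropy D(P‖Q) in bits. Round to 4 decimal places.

D(P‖Q) = Σ p·log₂(p/q).
  0.997·log₂(0.997/0.232) = 2.09716
  0.003·log₂(0.003/0.768) = -0.02400
D(P‖Q) = 2.0732 bits.

2.0732 bits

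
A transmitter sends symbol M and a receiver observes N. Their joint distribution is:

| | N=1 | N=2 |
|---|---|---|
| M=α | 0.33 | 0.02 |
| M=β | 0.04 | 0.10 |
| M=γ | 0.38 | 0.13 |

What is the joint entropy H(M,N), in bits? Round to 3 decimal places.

H(M,N) = −Σ p(x,y)·log₂ p(x,y) over all 6 cells.
  cell (α,1): −0.33·log₂0.33 = 0.5278
  cell (α,2): −0.02·log₂0.02 = 0.1129
  cell (β,1): −0.04·log₂0.04 = 0.1858
  cell (β,2): −0.10·log₂0.10 = 0.3322
  cell (γ,1): −0.38·log₂0.38 = 0.5305
  cell (γ,2): −0.13·log₂0.13 = 0.3826
Sum = 2.072 bits.

2.072 bits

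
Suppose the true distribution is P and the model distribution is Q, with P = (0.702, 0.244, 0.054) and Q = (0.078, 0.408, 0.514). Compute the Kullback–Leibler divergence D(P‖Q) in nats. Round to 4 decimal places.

1.2953 nats

D(P‖Q) = Σ p·ln(p/q).
  0.702·ln(0.702/0.078) = 1.54245
  0.244·ln(0.244/0.408) = -0.12544
  0.054·ln(0.054/0.514) = -0.12167
D(P‖Q) = 1.2953 nats.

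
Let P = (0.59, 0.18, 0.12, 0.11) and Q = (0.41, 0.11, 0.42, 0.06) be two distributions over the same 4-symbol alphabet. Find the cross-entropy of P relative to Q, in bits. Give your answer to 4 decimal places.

H(P,Q) = −Σ p·log₂ q.
  −0.59·log₂(0.41) = 0.75892
  −0.18·log₂(0.11) = 0.57320
  −0.12·log₂(0.42) = 0.15018
  −0.11·log₂(0.06) = 0.44648
H(P,Q) = 1.9288 bits.

1.9288 bits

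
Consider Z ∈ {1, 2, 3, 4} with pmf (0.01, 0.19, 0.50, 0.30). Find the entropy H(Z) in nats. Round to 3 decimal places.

H(Z) = −Σ p·ln p.
  −(0.01)·ln(0.01) = 0.0461
  −(0.19)·ln(0.19) = 0.3155
  −(0.50)·ln(0.50) = 0.3466
  −(0.30)·ln(0.30) = 0.3612
Sum: 0.0461 + 0.3155 + 0.3466 + 0.3612 = 1.069 nats.

1.069 nats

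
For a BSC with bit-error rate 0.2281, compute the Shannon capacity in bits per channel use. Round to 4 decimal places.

Binary symmetric channel: C = 1 − h₂(ε) where h₂ is the binary entropy function.
h₂(0.2281) = −0.2281·log₂0.2281 − 0.7719·log₂0.7719 = 0.7747.
C = 1 − 0.7747 = 0.2253 bits per channel use.

0.2253 bits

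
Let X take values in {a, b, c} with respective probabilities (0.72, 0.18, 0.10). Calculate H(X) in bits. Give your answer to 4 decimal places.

H(X) = −Σ p·log₂ p.
  −(0.72)·log₂(0.72) = 0.34123
  −(0.18)·log₂(0.18) = 0.44531
  −(0.10)·log₂(0.10) = 0.33219
Sum: 0.34123 + 0.44531 + 0.33219 = 1.1187 bits.

1.1187 bits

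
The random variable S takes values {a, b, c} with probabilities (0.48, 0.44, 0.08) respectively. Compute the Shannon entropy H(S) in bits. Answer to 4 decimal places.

H(S) = −Σ p·log₂ p.
  −(0.48)·log₂(0.48) = 0.50827
  −(0.44)·log₂(0.44) = 0.52115
  −(0.08)·log₂(0.08) = 0.29151
Sum: 0.50827 + 0.52115 + 0.29151 = 1.3209 bits.

1.3209 bits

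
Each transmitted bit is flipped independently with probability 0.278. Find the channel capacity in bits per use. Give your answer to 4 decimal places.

Binary symmetric channel: C = 1 − h₂(ε) where h₂ is the binary entropy function.
h₂(0.278) = −0.278·log₂0.278 − 0.722·log₂0.722 = 0.8527.
C = 1 − 0.8527 = 0.1473 bits per channel use.

0.1473 bits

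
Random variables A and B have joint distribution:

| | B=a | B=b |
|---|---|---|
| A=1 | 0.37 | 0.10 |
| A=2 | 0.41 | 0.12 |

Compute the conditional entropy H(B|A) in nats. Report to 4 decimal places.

Chain rule: H(B|A) = H(A,B) − H(A).
Marginals: p(A) = (0.4700, 0.5300), p(B) = (0.7800, 0.2200).
H(A,B) = 1.2181 nats; H(A) = 0.6913 nats.
H(B|A) = 1.2181 − 0.6913 = 0.5268 nats.

0.5268 nats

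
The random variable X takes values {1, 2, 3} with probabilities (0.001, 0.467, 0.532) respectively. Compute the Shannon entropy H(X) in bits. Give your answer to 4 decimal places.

H(X) = −Σ p·log₂ p.
  −(0.001)·log₂(0.001) = 0.00997
  −(0.467)·log₂(0.467) = 0.51300
  −(0.532)·log₂(0.532) = 0.48439
Sum: 0.00997 + 0.51300 + 0.48439 = 1.0074 bits.

1.0074 bits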